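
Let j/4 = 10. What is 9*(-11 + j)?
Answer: 261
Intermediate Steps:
j = 40 (j = 4*10 = 40)
9*(-11 + j) = 9*(-11 + 40) = 9*29 = 261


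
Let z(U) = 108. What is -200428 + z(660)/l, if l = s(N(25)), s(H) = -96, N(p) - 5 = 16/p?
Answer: -1603433/8 ≈ -2.0043e+5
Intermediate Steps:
N(p) = 5 + 16/p
l = -96
-200428 + z(660)/l = -200428 + 108/(-96) = -200428 + 108*(-1/96) = -200428 - 9/8 = -1603433/8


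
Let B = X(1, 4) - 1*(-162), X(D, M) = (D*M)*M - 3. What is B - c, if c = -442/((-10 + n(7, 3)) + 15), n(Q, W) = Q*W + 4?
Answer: 2846/15 ≈ 189.73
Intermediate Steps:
X(D, M) = -3 + D*M² (X(D, M) = D*M² - 3 = -3 + D*M²)
n(Q, W) = 4 + Q*W
B = 175 (B = (-3 + 1*4²) - 1*(-162) = (-3 + 1*16) + 162 = (-3 + 16) + 162 = 13 + 162 = 175)
c = -221/15 (c = -442/((-10 + (4 + 7*3)) + 15) = -442/((-10 + (4 + 21)) + 15) = -442/((-10 + 25) + 15) = -442/(15 + 15) = -442/30 = -442*1/30 = -221/15 ≈ -14.733)
B - c = 175 - 1*(-221/15) = 175 + 221/15 = 2846/15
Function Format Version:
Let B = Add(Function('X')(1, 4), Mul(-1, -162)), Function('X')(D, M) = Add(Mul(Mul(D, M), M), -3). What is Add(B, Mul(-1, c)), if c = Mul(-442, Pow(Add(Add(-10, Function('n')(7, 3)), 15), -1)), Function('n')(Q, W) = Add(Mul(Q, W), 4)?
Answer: Rational(2846, 15) ≈ 189.73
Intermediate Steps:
Function('X')(D, M) = Add(-3, Mul(D, Pow(M, 2))) (Function('X')(D, M) = Add(Mul(D, Pow(M, 2)), -3) = Add(-3, Mul(D, Pow(M, 2))))
Function('n')(Q, W) = Add(4, Mul(Q, W))
B = 175 (B = Add(Add(-3, Mul(1, Pow(4, 2))), Mul(-1, -162)) = Add(Add(-3, Mul(1, 16)), 162) = Add(Add(-3, 16), 162) = Add(13, 162) = 175)
c = Rational(-221, 15) (c = Mul(-442, Pow(Add(Add(-10, Add(4, Mul(7, 3))), 15), -1)) = Mul(-442, Pow(Add(Add(-10, Add(4, 21)), 15), -1)) = Mul(-442, Pow(Add(Add(-10, 25), 15), -1)) = Mul(-442, Pow(Add(15, 15), -1)) = Mul(-442, Pow(30, -1)) = Mul(-442, Rational(1, 30)) = Rational(-221, 15) ≈ -14.733)
Add(B, Mul(-1, c)) = Add(175, Mul(-1, Rational(-221, 15))) = Add(175, Rational(221, 15)) = Rational(2846, 15)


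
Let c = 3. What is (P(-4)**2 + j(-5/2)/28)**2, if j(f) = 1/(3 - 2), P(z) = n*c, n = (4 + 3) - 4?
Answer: 5148361/784 ≈ 6566.8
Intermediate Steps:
n = 3 (n = 7 - 4 = 3)
P(z) = 9 (P(z) = 3*3 = 9)
j(f) = 1 (j(f) = 1/1 = 1)
(P(-4)**2 + j(-5/2)/28)**2 = (9**2 + 1/28)**2 = (81 + 1*(1/28))**2 = (81 + 1/28)**2 = (2269/28)**2 = 5148361/784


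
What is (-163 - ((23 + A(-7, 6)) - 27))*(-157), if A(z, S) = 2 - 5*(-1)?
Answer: 26062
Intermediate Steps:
A(z, S) = 7 (A(z, S) = 2 + 5 = 7)
(-163 - ((23 + A(-7, 6)) - 27))*(-157) = (-163 - ((23 + 7) - 27))*(-157) = (-163 - (30 - 27))*(-157) = (-163 - 1*3)*(-157) = (-163 - 3)*(-157) = -166*(-157) = 26062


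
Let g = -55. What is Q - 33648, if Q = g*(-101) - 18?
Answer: -28111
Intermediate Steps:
Q = 5537 (Q = -55*(-101) - 18 = 5555 - 18 = 5537)
Q - 33648 = 5537 - 33648 = -28111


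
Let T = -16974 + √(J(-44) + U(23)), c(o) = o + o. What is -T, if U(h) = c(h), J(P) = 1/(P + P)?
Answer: 16974 - √89034/44 ≈ 16967.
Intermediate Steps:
J(P) = 1/(2*P)
c(o) = 2*o
U(h) = 2*h
T = -16974 + √89034/44 (T = -16974 + √((½)/(-44) + 2*23) = -16974 + √((½)*(-1/44) + 46) = -16974 + √(-1/88 + 46) = -16974 + √(4047/88) = -16974 + √89034/44 ≈ -16967.)
-T = -(-16974 + √89034/44) = 16974 - √89034/44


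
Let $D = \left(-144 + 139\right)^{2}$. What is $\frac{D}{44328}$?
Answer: $\frac{25}{44328} \approx 0.00056398$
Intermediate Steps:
$D = 25$ ($D = \left(-5\right)^{2} = 25$)
$\frac{D}{44328} = \frac{25}{44328}$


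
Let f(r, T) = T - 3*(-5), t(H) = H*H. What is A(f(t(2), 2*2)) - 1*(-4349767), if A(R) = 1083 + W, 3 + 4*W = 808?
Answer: 17404205/4 ≈ 4.3510e+6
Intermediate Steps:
W = 805/4 (W = -¾ + (¼)*808 = -¾ + 202 = 805/4 ≈ 201.25)
t(H) = H²
f(r, T) = 15 + T (f(r, T) = T + 15 = 15 + T)
A(R) = 5137/4 (A(R) = 1083 + 805/4 = 5137/4)
A(f(t(2), 2*2)) - 1*(-4349767) = 5137/4 - 1*(-4349767) = 5137/4 + 4349767 = 17404205/4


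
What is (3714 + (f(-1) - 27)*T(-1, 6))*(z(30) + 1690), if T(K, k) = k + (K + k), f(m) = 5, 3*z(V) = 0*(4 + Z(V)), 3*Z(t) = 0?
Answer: 5867680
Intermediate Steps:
Z(t) = 0 (Z(t) = (1/3)*0 = 0)
z(V) = 0 (z(V) = (0*(4 + 0))/3 = (0*4)/3 = (1/3)*0 = 0)
T(K, k) = K + 2*k
(3714 + (f(-1) - 27)*T(-1, 6))*(z(30) + 1690) = (3714 + (5 - 27)*(-1 + 2*6))*(0 + 1690) = (3714 - 22*(-1 + 12))*1690 = (3714 - 22*11)*1690 = (3714 - 242)*1690 = 3472*1690 = 5867680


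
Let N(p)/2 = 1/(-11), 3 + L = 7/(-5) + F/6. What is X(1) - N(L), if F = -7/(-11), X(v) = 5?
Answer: 57/11 ≈ 5.1818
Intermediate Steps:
F = 7/11 (F = -7*(-1/11) = 7/11 ≈ 0.63636)
L = -1417/330 (L = -3 + (7/(-5) + (7/11)/6) = -3 + (7*(-1/5) + (7/11)*(1/6)) = -3 + (-7/5 + 7/66) = -3 - 427/330 = -1417/330 ≈ -4.2939)
N(p) = -2/11 (N(p) = 2/(-11) = 2*(-1/11) = -2/11)
X(1) - N(L) = 5 - 1*(-2/11) = 5 + 2/11 = 57/11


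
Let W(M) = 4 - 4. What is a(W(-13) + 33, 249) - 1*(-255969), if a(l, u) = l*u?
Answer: 264186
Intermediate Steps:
W(M) = 0
a(W(-13) + 33, 249) - 1*(-255969) = (0 + 33)*249 - 1*(-255969) = 33*249 + 255969 = 8217 + 255969 = 264186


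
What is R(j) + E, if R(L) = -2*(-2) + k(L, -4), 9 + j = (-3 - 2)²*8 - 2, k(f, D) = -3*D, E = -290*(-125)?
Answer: 36266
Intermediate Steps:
E = 36250
j = 189 (j = -9 + ((-3 - 2)²*8 - 2) = -9 + ((-5)²*8 - 2) = -9 + (25*8 - 2) = -9 + (200 - 2) = -9 + 198 = 189)
R(L) = 16 (R(L) = -2*(-2) - 3*(-4) = 4 + 12 = 16)
R(j) + E = 16 + 36250 = 36266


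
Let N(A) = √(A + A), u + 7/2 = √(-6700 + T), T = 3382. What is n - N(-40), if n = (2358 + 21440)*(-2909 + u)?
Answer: -69311675 - 4*I*√5 + 23798*I*√3318 ≈ -6.9312e+7 + 1.3708e+6*I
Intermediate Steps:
u = -7/2 + I*√3318 (u = -7/2 + √(-6700 + 3382) = -7/2 + √(-3318) = -7/2 + I*√3318 ≈ -3.5 + 57.602*I)
N(A) = √2*√A (N(A) = √(2*A) = √2*√A)
n = -69311675 + 23798*I*√3318 (n = (2358 + 21440)*(-2909 + (-7/2 + I*√3318)) = 23798*(-5825/2 + I*√3318) = -69311675 + 23798*I*√3318 ≈ -6.9312e+7 + 1.3708e+6*I)
n - N(-40) = (-69311675 + 23798*I*√3318) - √2*√(-40) = (-69311675 + 23798*I*√3318) - √2*2*I*√10 = (-69311675 + 23798*I*√3318) - 4*I*√5 = -69311675 - 4*I*√5 + 23798*I*√3318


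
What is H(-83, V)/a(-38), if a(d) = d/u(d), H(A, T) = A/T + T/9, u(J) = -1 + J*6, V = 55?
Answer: 260831/9405 ≈ 27.733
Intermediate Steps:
u(J) = -1 + 6*J
H(A, T) = T/9 + A/T (H(A, T) = A/T + T*(1/9) = A/T + T/9 = T/9 + A/T)
a(d) = d/(-1 + 6*d)
H(-83, V)/a(-38) = ((1/9)*55 - 83/55)/((-38/(-1 + 6*(-38)))) = (55/9 - 83*1/55)/((-38/(-1 - 228))) = (55/9 - 83/55)/((-38/(-229))) = 2278/(495*((-38*(-1/229)))) = 2278/(495*(38/229)) = (2278/495)*(229/38) = 260831/9405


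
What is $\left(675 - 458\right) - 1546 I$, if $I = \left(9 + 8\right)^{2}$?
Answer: $-446577$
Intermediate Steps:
$I = 289$ ($I = 17^{2} = 289$)
$\left(675 - 458\right) - 1546 I = \left(675 - 458\right) - 446794 = 217 - 446794 = -446577$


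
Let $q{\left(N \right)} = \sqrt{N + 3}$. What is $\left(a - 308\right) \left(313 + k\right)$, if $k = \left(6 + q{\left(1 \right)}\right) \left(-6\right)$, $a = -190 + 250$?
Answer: $-65720$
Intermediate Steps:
$a = 60$
$q{\left(N \right)} = \sqrt{3 + N}$
$k = -48$ ($k = \left(6 + \sqrt{3 + 1}\right) \left(-6\right) = \left(6 + \sqrt{4}\right) \left(-6\right) = \left(6 + 2\right) \left(-6\right) = 8 \left(-6\right) = -48$)
$\left(a - 308\right) \left(313 + k\right) = \left(60 - 308\right) \left(313 - 48\right) = \left(-248\right) 265 = -65720$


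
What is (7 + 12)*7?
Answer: 133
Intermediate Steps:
(7 + 12)*7 = 19*7 = 133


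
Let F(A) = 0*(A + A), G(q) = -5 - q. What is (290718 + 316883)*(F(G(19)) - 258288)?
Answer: -156936047088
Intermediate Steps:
F(A) = 0 (F(A) = 0*(2*A) = 0)
(290718 + 316883)*(F(G(19)) - 258288) = (290718 + 316883)*(0 - 258288) = 607601*(-258288) = -156936047088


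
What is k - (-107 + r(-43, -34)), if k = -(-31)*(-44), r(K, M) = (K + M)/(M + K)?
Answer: -1258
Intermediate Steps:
r(K, M) = 1 (r(K, M) = (K + M)/(K + M) = 1)
k = -1364 (k = -1*1364 = -1364)
k - (-107 + r(-43, -34)) = -1364 - (-107 + 1) = -1364 - 1*(-106) = -1364 + 106 = -1258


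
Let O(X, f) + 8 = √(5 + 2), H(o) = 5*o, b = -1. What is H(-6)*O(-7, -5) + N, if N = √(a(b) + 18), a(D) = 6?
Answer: 240 - 30*√7 + 2*√6 ≈ 165.53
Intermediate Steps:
N = 2*√6 (N = √(6 + 18) = √24 = 2*√6 ≈ 4.8990)
O(X, f) = -8 + √7 (O(X, f) = -8 + √(5 + 2) = -8 + √7)
H(-6)*O(-7, -5) + N = (5*(-6))*(-8 + √7) + 2*√6 = -30*(-8 + √7) + 2*√6 = (240 - 30*√7) + 2*√6 = 240 - 30*√7 + 2*√6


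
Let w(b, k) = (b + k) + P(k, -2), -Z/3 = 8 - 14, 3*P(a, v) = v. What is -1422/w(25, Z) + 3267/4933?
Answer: -20629269/626491 ≈ -32.928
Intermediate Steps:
P(a, v) = v/3
Z = 18 (Z = -3*(8 - 14) = -3*(-6) = 18)
w(b, k) = -2/3 + b + k (w(b, k) = (b + k) + (1/3)*(-2) = (b + k) - 2/3 = -2/3 + b + k)
-1422/w(25, Z) + 3267/4933 = -1422/(-2/3 + 25 + 18) + 3267/4933 = -1422/127/3 + 3267*(1/4933) = -1422*3/127 + 3267/4933 = -4266/127 + 3267/4933 = -20629269/626491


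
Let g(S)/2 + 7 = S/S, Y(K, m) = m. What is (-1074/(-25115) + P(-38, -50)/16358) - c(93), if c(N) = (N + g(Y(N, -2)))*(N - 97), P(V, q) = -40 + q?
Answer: 66562303611/205415585 ≈ 324.04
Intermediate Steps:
g(S) = -12 (g(S) = -14 + 2*(S/S) = -14 + 2*1 = -14 + 2 = -12)
c(N) = (-97 + N)*(-12 + N) (c(N) = (N - 12)*(N - 97) = (-12 + N)*(-97 + N) = (-97 + N)*(-12 + N))
(-1074/(-25115) + P(-38, -50)/16358) - c(93) = (-1074/(-25115) + (-40 - 50)/16358) - (1164 + 93² - 109*93) = (-1074*(-1/25115) - 90*1/16358) - (1164 + 8649 - 10137) = (1074/25115 - 45/8179) - 1*(-324) = 7654071/205415585 + 324 = 66562303611/205415585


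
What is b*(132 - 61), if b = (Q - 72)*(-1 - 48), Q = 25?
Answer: 163513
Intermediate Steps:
b = 2303 (b = (25 - 72)*(-1 - 48) = -47*(-49) = 2303)
b*(132 - 61) = 2303*(132 - 61) = 2303*71 = 163513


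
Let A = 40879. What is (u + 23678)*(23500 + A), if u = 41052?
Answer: 4167252670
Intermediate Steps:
(u + 23678)*(23500 + A) = (41052 + 23678)*(23500 + 40879) = 64730*64379 = 4167252670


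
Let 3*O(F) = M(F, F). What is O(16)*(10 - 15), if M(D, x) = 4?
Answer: -20/3 ≈ -6.6667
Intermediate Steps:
O(F) = 4/3 (O(F) = (⅓)*4 = 4/3)
O(16)*(10 - 15) = 4*(10 - 15)/3 = (4/3)*(-5) = -20/3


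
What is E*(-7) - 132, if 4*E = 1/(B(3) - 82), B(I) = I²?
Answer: -38537/292 ≈ -131.98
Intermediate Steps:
E = -1/292 (E = 1/(4*(3² - 82)) = 1/(4*(9 - 82)) = (¼)/(-73) = (¼)*(-1/73) = -1/292 ≈ -0.0034247)
E*(-7) - 132 = -1/292*(-7) - 132 = 7/292 - 132 = -38537/292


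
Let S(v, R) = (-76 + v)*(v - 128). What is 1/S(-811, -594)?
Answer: 1/832893 ≈ 1.2006e-6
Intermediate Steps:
S(v, R) = (-128 + v)*(-76 + v) (S(v, R) = (-76 + v)*(-128 + v) = (-128 + v)*(-76 + v))
1/S(-811, -594) = 1/(9728 + (-811)**2 - 204*(-811)) = 1/(9728 + 657721 + 165444) = 1/832893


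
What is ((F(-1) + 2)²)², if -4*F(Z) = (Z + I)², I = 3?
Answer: 1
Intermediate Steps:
F(Z) = -(3 + Z)²/4 (F(Z) = -(Z + 3)²/4 = -(3 + Z)²/4)
((F(-1) + 2)²)² = ((-(3 - 1)²/4 + 2)²)² = ((-¼*2² + 2)²)² = ((-¼*4 + 2)²)² = ((-1 + 2)²)² = (1²)² = 1² = 1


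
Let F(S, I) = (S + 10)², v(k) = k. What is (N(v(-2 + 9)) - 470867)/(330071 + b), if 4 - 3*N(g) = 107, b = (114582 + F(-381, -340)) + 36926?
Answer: -353176/464415 ≈ -0.76048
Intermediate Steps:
F(S, I) = (10 + S)²
b = 289149 (b = (114582 + (10 - 381)²) + 36926 = (114582 + (-371)²) + 36926 = (114582 + 137641) + 36926 = 252223 + 36926 = 289149)
N(g) = -103/3 (N(g) = 4/3 - ⅓*107 = 4/3 - 107/3 = -103/3)
(N(v(-2 + 9)) - 470867)/(330071 + b) = (-103/3 - 470867)/(330071 + 289149) = -1412704/3/619220 = -1412704/3*1/619220 = -353176/464415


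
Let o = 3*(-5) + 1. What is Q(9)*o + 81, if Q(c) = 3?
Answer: 39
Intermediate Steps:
o = -14 (o = -15 + 1 = -14)
Q(9)*o + 81 = 3*(-14) + 81 = -42 + 81 = 39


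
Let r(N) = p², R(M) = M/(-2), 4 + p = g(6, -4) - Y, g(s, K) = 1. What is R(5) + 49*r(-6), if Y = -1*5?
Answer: 387/2 ≈ 193.50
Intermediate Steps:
Y = -5
p = 2 (p = -4 + (1 - 1*(-5)) = -4 + (1 + 5) = -4 + 6 = 2)
R(M) = -M/2 (R(M) = M*(-½) = -M/2)
r(N) = 4 (r(N) = 2² = 4)
R(5) + 49*r(-6) = -½*5 + 49*4 = -5/2 + 196 = 387/2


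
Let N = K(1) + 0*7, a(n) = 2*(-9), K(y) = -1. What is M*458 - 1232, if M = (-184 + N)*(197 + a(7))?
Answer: -15167902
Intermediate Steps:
a(n) = -18
N = -1 (N = -1 + 0*7 = -1 + 0 = -1)
M = -33115 (M = (-184 - 1)*(197 - 18) = -185*179 = -33115)
M*458 - 1232 = -33115*458 - 1232 = -15166670 - 1232 = -15167902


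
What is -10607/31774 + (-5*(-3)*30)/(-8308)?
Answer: -12802657/32997299 ≈ -0.38799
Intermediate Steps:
-10607/31774 + (-5*(-3)*30)/(-8308) = -10607*1/31774 + (15*30)*(-1/8308) = -10607/31774 + 450*(-1/8308) = -10607/31774 - 225/4154 = -12802657/32997299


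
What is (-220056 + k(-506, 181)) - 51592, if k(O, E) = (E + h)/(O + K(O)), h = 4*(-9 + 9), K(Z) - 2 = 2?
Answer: -136367477/502 ≈ -2.7165e+5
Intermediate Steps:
K(Z) = 4 (K(Z) = 2 + 2 = 4)
h = 0 (h = 4*0 = 0)
k(O, E) = E/(4 + O) (k(O, E) = (E + 0)/(O + 4) = E/(4 + O))
(-220056 + k(-506, 181)) - 51592 = (-220056 + 181/(4 - 506)) - 51592 = (-220056 + 181/(-502)) - 51592 = (-220056 + 181*(-1/502)) - 51592 = (-220056 - 181/502) - 51592 = -110468293/502 - 51592 = -136367477/502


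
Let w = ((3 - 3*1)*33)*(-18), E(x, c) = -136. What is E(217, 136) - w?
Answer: -136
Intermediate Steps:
w = 0 (w = ((3 - 3)*33)*(-18) = (0*33)*(-18) = 0*(-18) = 0)
E(217, 136) - w = -136 - 1*0 = -136 + 0 = -136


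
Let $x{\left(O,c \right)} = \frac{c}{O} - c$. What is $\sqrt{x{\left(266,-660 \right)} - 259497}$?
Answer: $\frac{i \sqrt{4578611583}}{133} \approx 508.76 i$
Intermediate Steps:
$x{\left(O,c \right)} = - c + \frac{c}{O}$
$\sqrt{x{\left(266,-660 \right)} - 259497} = \sqrt{\left(\left(-1\right) \left(-660\right) - \frac{660}{266}\right) - 259497} = \sqrt{\left(660 - \frac{330}{133}\right) - 259497} = \sqrt{\frac{87450}{133} - 259497} = \sqrt{- \frac{34425651}{133}} = \frac{i \sqrt{4578611583}}{133}$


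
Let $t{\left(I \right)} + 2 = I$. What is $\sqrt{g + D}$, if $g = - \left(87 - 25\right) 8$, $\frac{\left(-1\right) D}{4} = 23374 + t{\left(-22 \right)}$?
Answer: $22 i \sqrt{194} \approx 306.42 i$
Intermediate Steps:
$t{\left(I \right)} = -2 + I$
$D = -93400$ ($D = - 4 \left(23374 - 24\right) = \left(-4\right) 23350 = -93400$)
$g = -496$ ($g = - 62 \cdot 8 = \left(-1\right) 496 = -496$)
$\sqrt{g + D} = \sqrt{-496 - 93400} = \sqrt{-93896} = 22 i \sqrt{194}$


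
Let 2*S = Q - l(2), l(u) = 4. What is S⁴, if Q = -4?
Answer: 256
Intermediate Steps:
S = -4 (S = (-4 - 1*4)/2 = (-4 - 4)/2 = (½)*(-8) = -4)
S⁴ = (-4)⁴ = 256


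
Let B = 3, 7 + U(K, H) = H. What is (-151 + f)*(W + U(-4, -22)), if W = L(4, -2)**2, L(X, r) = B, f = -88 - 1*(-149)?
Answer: 1800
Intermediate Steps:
U(K, H) = -7 + H
f = 61 (f = -88 + 149 = 61)
L(X, r) = 3
W = 9 (W = 3**2 = 9)
(-151 + f)*(W + U(-4, -22)) = (-151 + 61)*(9 + (-7 - 22)) = -90*(9 - 29) = -90*(-20) = 1800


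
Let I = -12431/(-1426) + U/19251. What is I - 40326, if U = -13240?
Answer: -1552322495/38502 ≈ -40318.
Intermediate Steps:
I = 309157/38502 (I = -12431/(-1426) - 13240/19251 = -12431*(-1/1426) - 13240*1/19251 = 401/46 - 13240/19251 = 309157/38502 ≈ 8.0296)
I - 40326 = 309157/38502 - 40326 = -1552322495/38502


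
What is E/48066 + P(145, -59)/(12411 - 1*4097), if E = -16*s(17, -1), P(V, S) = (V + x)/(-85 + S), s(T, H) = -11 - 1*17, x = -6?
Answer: 88278599/9590897376 ≈ 0.0092044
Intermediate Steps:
s(T, H) = -28 (s(T, H) = -11 - 17 = -28)
P(V, S) = (-6 + V)/(-85 + S) (P(V, S) = (V - 6)/(-85 + S) = (-6 + V)/(-85 + S))
E = 448 (E = -16*(-28) = 448)
E/48066 + P(145, -59)/(12411 - 1*4097) = 448/48066 + ((-6 + 145)/(-85 - 59))/(12411 - 1*4097) = 448*(1/48066) + (139/(-144))/(12411 - 4097) = 224/24033 - 1/144*139/8314 = 224/24033 - 139/144*1/8314 = 224/24033 - 139/1197216 = 88278599/9590897376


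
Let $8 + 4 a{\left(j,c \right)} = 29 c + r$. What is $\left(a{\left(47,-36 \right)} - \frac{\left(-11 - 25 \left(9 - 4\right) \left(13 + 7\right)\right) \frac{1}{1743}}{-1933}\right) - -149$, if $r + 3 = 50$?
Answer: $- \frac{459340205}{4492292} \approx -102.25$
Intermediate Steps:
$r = 47$ ($r = -3 + 50 = 47$)
$a{\left(j,c \right)} = \frac{39}{4} + \frac{29 c}{4}$ ($a{\left(j,c \right)} = -2 + \frac{29 c + 47}{4} = -2 + \frac{47 + 29 c}{4} = -2 + \left(\frac{47}{4} + \frac{29 c}{4}\right) = \frac{39}{4} + \frac{29 c}{4}$)
$\left(a{\left(47,-36 \right)} - \frac{\left(-11 - 25 \left(9 - 4\right) \left(13 + 7\right)\right) \frac{1}{1743}}{-1933}\right) - -149 = \left(\left(\frac{39}{4} + \frac{29}{4} \left(-36\right)\right) - \frac{\left(-11 - 25 \left(9 - 4\right) \left(13 + 7\right)\right) \frac{1}{1743}}{-1933}\right) - -149 = \left(\left(\frac{39}{4} - 261\right) - \left(-11 - 25 \cdot 5 \cdot 20\right) \frac{1}{1743} \left(- \frac{1}{1933}\right)\right) + 149 = \left(- \frac{1005}{4} - \left(-11 - 2500\right) \frac{1}{1743} \left(- \frac{1}{1933}\right)\right) + 149 = \left(- \frac{1005}{4} - \left(-2511\right) \frac{1}{1743} \left(- \frac{1}{1933}\right)\right) + 149 = \left(- \frac{1005}{4} - \left(- \frac{837}{581}\right) \left(- \frac{1}{1933}\right)\right) + 149 = \left(- \frac{1005}{4} - \frac{837}{1123073}\right) + 149 = - \frac{1128691713}{4492292} + 149 = - \frac{459340205}{4492292}$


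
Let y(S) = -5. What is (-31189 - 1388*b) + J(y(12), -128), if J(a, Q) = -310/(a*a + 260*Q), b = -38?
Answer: 143362367/6651 ≈ 21555.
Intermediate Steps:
J(a, Q) = -310/(a² + 260*Q)
(-31189 - 1388*b) + J(y(12), -128) = (-31189 - 1388*(-38)) - 310/((-5)² + 260*(-128)) = (-31189 + 52744) - 310/(25 - 33280) = 21555 - 310/(-33255) = 21555 - 310*(-1/33255) = 21555 + 62/6651 = 143362367/6651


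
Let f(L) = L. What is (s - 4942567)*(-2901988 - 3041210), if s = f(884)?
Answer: 29369400522234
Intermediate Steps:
s = 884
(s - 4942567)*(-2901988 - 3041210) = (884 - 4942567)*(-2901988 - 3041210) = -4941683*(-5943198) = 29369400522234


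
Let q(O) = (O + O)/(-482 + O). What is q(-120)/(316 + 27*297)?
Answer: 24/501767 ≈ 4.7831e-5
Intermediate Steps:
q(O) = 2*O/(-482 + O) (q(O) = (2*O)/(-482 + O) = 2*O/(-482 + O))
q(-120)/(316 + 27*297) = (2*(-120)/(-482 - 120))/(316 + 27*297) = (2*(-120)/(-602))/(316 + 8019) = (2*(-120)*(-1/602))/8335 = (120/301)*(1/8335) = 24/501767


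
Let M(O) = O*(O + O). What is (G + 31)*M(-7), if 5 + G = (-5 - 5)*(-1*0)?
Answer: 2548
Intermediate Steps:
M(O) = 2*O² (M(O) = O*(2*O) = 2*O²)
G = -5 (G = -5 + (-5 - 5)*(-1*0) = -5 - 10*0 = -5 + 0 = -5)
(G + 31)*M(-7) = (-5 + 31)*(2*(-7)²) = 26*(2*49) = 26*98 = 2548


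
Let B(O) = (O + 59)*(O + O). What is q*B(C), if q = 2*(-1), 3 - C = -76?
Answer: -43608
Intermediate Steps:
C = 79 (C = 3 - 1*(-76) = 3 + 76 = 79)
q = -2
B(O) = 2*O*(59 + O) (B(O) = (59 + O)*(2*O) = 2*O*(59 + O))
q*B(C) = -4*79*(59 + 79) = -4*79*138 = -2*21804 = -43608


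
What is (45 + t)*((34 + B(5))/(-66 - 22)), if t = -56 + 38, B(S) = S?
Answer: -1053/88 ≈ -11.966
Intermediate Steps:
t = -18
(45 + t)*((34 + B(5))/(-66 - 22)) = (45 - 18)*((34 + 5)/(-66 - 22)) = 27*(39/(-88)) = 27*(39*(-1/88)) = 27*(-39/88) = -1053/88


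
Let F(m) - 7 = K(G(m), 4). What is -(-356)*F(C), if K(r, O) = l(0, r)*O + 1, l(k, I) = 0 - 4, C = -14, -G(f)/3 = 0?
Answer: -2848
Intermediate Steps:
G(f) = 0 (G(f) = -3*0 = 0)
l(k, I) = -4
K(r, O) = 1 - 4*O (K(r, O) = -4*O + 1 = 1 - 4*O)
F(m) = -8 (F(m) = 7 + (1 - 4*4) = 7 + (1 - 16) = 7 - 15 = -8)
-(-356)*F(C) = -(-356)*(-8) = -1*2848 = -2848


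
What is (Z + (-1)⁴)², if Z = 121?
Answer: 14884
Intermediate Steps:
(Z + (-1)⁴)² = (121 + (-1)⁴)² = (121 + 1)² = 122² = 14884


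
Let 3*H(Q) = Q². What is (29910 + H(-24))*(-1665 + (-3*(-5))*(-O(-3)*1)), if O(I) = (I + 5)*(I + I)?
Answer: -44701470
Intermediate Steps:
O(I) = 2*I*(5 + I) (O(I) = (5 + I)*(2*I) = 2*I*(5 + I))
H(Q) = Q²/3
(29910 + H(-24))*(-1665 + (-3*(-5))*(-O(-3)*1)) = (29910 + (⅓)*(-24)²)*(-1665 + (-3*(-5))*(-2*(-3)*(5 - 3)*1)) = (29910 + (⅓)*576)*(-1665 + 15*(-2*(-3)*2*1)) = (29910 + 192)*(-1665 + 15*(-1*(-12)*1)) = 30102*(-1665 + 15*(12*1)) = 30102*(-1665 + 15*12) = 30102*(-1665 + 180) = 30102*(-1485) = -44701470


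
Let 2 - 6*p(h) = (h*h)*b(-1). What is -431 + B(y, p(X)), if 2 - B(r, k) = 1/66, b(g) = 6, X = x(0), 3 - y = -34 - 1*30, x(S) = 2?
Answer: -28315/66 ≈ -429.02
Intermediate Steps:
y = 67 (y = 3 - (-34 - 1*30) = 3 - (-34 - 30) = 3 - 1*(-64) = 3 + 64 = 67)
X = 2
p(h) = ⅓ - h² (p(h) = ⅓ - h*h*6/6 = ⅓ - h²*6/6 = ⅓ - h²)
B(r, k) = 131/66 (B(r, k) = 2 - 1/66 = 131/66)
-431 + B(y, p(X)) = -431 + 131/66 = -28315/66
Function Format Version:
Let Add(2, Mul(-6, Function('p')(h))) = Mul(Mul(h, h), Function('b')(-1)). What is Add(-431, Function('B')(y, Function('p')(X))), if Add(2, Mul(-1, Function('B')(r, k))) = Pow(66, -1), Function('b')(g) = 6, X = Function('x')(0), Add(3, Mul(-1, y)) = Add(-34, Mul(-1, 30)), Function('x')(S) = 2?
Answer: Rational(-28315, 66) ≈ -429.02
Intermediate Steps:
y = 67 (y = Add(3, Mul(-1, Add(-34, Mul(-1, 30)))) = Add(3, Mul(-1, Add(-34, -30))) = Add(3, Mul(-1, -64)) = Add(3, 64) = 67)
X = 2
Function('p')(h) = Add(Rational(1, 3), Mul(-1, Pow(h, 2))) (Function('p')(h) = Add(Rational(1, 3), Mul(Rational(-1, 6), Mul(Mul(h, h), 6))) = Add(Rational(1, 3), Mul(Rational(-1, 6), Mul(Pow(h, 2), 6))) = Add(Rational(1, 3), Mul(Rational(-1, 6), Mul(6, Pow(h, 2)))) = Add(Rational(1, 3), Mul(-1, Pow(h, 2))))
Function('B')(r, k) = Rational(131, 66) (Function('B')(r, k) = Add(2, Mul(-1, Pow(66, -1))) = Add(2, Mul(-1, Rational(1, 66))) = Add(2, Rational(-1, 66)) = Rational(131, 66))
Add(-431, Function('B')(y, Function('p')(X))) = Add(-431, Rational(131, 66)) = Rational(-28315, 66)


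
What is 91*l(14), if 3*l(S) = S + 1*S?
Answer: 2548/3 ≈ 849.33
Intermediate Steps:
l(S) = 2*S/3 (l(S) = (S + 1*S)/3 = (S + S)/3 = (2*S)/3 = 2*S/3)
91*l(14) = 91*((⅔)*14) = 91*(28/3) = 2548/3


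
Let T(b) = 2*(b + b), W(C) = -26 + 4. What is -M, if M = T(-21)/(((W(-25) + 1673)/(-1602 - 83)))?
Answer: -141540/1651 ≈ -85.730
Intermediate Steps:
W(C) = -22
T(b) = 4*b (T(b) = 2*(2*b) = 4*b)
M = 141540/1651 (M = (4*(-21))/(((-22 + 1673)/(-1602 - 83))) = -84/(1651/(-1685)) = -84/(1651*(-1/1685)) = -84/(-1651/1685) = -84*(-1685/1651) = 141540/1651 ≈ 85.730)
-M = -1*141540/1651 = -141540/1651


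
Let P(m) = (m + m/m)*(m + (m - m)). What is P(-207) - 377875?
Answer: -335233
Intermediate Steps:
P(m) = m*(1 + m) (P(m) = (m + 1)*(m + 0) = (1 + m)*m = m*(1 + m))
P(-207) - 377875 = -207*(1 - 207) - 377875 = -207*(-206) - 377875 = 42642 - 377875 = -335233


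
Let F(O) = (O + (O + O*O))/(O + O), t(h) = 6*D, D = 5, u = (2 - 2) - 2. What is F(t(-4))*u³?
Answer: -128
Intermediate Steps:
u = -2 (u = 0 - 2 = -2)
t(h) = 30 (t(h) = 6*5 = 30)
F(O) = (O² + 2*O)/(2*O) (F(O) = (O + (O + O²))/((2*O)) = (O² + 2*O)*(1/(2*O)) = (O² + 2*O)/(2*O))
F(t(-4))*u³ = (1 + (½)*30)*(-2)³ = (1 + 15)*(-8) = 16*(-8) = -128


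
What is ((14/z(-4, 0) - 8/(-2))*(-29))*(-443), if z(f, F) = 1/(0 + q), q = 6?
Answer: 1130536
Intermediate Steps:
z(f, F) = 1/6 (z(f, F) = 1/(0 + 6) = 1/6)
((14/z(-4, 0) - 8/(-2))*(-29))*(-443) = ((14/(1/6) - 8/(-2))*(-29))*(-443) = ((14*6 - 8*(-1/2))*(-29))*(-443) = ((84 + 4)*(-29))*(-443) = (88*(-29))*(-443) = -2552*(-443) = 1130536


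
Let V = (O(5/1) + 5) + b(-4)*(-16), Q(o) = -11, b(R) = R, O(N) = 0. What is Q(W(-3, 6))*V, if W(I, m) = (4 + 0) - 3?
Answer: -759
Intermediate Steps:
W(I, m) = 1 (W(I, m) = 4 - 3 = 1)
V = 69 (V = (0 + 5) - 4*(-16) = 5 + 64 = 69)
Q(W(-3, 6))*V = -11*69 = -759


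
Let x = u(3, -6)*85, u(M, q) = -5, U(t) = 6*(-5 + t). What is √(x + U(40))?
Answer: I*√215 ≈ 14.663*I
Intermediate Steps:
U(t) = -30 + 6*t
x = -425 (x = -5*85 = -425)
√(x + U(40)) = √(-425 + (-30 + 6*40)) = √(-425 + (-30 + 240)) = √(-425 + 210) = √(-215) = I*√215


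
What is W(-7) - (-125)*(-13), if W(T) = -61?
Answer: -1686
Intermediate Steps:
W(-7) - (-125)*(-13) = -61 - (-125)*(-13) = -61 - 1*1625 = -61 - 1625 = -1686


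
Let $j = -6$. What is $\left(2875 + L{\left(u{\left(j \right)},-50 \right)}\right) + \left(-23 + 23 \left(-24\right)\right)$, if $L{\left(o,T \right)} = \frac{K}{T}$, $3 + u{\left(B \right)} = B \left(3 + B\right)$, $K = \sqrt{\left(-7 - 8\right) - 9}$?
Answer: $2300 - \frac{i \sqrt{6}}{25} \approx 2300.0 - 0.09798 i$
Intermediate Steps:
$K = 2 i \sqrt{6}$ ($K = \sqrt{\left(-7 - 8\right) - 9} = \sqrt{-15 - 9} = \sqrt{-24} = 2 i \sqrt{6} \approx 4.899 i$)
$u{\left(B \right)} = -3 + B \left(3 + B\right)$
$L{\left(o,T \right)} = \frac{2 i \sqrt{6}}{T}$
$\left(2875 + L{\left(u{\left(j \right)},-50 \right)}\right) + \left(-23 + 23 \left(-24\right)\right) = \left(2875 + \frac{2 i \sqrt{6}}{-50}\right) + \left(-23 + 23 \left(-24\right)\right) = \left(2875 + 2 i \sqrt{6} \left(- \frac{1}{50}\right)\right) - 575 = \left(2875 - \frac{i \sqrt{6}}{25}\right) - 575 = 2300 - \frac{i \sqrt{6}}{25}$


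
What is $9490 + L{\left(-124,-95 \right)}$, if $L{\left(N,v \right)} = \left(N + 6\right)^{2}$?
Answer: $23414$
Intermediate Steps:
$L{\left(N,v \right)} = \left(6 + N\right)^{2}$
$9490 + L{\left(-124,-95 \right)} = 9490 + \left(6 - 124\right)^{2} = 9490 + \left(-118\right)^{2} = 9490 + 13924 = 23414$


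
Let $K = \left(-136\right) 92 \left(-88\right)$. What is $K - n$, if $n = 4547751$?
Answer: $-3446695$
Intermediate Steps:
$K = 1101056$ ($K = \left(-12512\right) \left(-88\right) = 1101056$)
$K - n = 1101056 - 4547751 = -3446695$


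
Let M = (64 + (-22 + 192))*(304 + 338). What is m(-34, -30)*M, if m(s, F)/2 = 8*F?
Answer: -72109440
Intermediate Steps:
m(s, F) = 16*F (m(s, F) = 2*(8*F) = 16*F)
M = 150228 (M = (64 + 170)*642 = 234*642 = 150228)
m(-34, -30)*M = (16*(-30))*150228 = -480*150228 = -72109440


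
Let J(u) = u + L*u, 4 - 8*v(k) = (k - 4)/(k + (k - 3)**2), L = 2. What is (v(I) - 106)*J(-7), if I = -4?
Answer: 66451/30 ≈ 2215.0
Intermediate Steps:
v(k) = 1/2 - (-4 + k)/(8*(k + (-3 + k)**2)) (v(k) = 1/2 - (k - 4)/(8*(k + (k - 3)**2)) = 1/2 - (-4 + k)/(8*(k + (-3 + k)**2)))
J(u) = 3*u (J(u) = u + 2*u = 3*u)
(v(I) - 106)*J(-7) = ((40 - 21*(-4) + 4*(-4)**2)/(8*(9 + (-4)**2 - 5*(-4))) - 106)*(3*(-7)) = ((40 + 84 + 4*16)/(8*(9 + 16 + 20)) - 106)*(-21) = ((1/8)*(40 + 84 + 64)/45 - 106)*(-21) = ((1/8)*(1/45)*188 - 106)*(-21) = (47/90 - 106)*(-21) = -9493/90*(-21) = 66451/30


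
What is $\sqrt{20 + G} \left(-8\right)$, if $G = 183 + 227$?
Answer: $- 8 \sqrt{430} \approx -165.89$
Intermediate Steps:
$G = 410$
$\sqrt{20 + G} \left(-8\right) = \sqrt{20 + 410} \left(-8\right) = \sqrt{430} \left(-8\right) = - 8 \sqrt{430}$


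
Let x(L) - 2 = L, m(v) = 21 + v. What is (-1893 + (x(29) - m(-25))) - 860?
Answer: -2718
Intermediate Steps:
x(L) = 2 + L
(-1893 + (x(29) - m(-25))) - 860 = (-1893 + ((2 + 29) - (21 - 25))) - 860 = (-1893 + (31 - 1*(-4))) - 860 = (-1893 + (31 + 4)) - 860 = (-1893 + 35) - 860 = -1858 - 860 = -2718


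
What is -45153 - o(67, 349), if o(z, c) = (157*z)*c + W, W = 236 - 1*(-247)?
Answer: -3716767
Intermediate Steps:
W = 483 (W = 236 + 247 = 483)
o(z, c) = 483 + 157*c*z (o(z, c) = (157*z)*c + 483 = 157*c*z + 483 = 483 + 157*c*z)
-45153 - o(67, 349) = -45153 - (483 + 157*349*67) = -45153 - (483 + 3671131) = -45153 - 1*3671614 = -45153 - 3671614 = -3716767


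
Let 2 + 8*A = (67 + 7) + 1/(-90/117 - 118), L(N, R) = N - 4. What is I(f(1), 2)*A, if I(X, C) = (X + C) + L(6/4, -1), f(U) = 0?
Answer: -111155/24704 ≈ -4.4995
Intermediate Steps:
L(N, R) = -4 + N
I(X, C) = -5/2 + C + X (I(X, C) = (X + C) + (-4 + 6/4) = (C + X) + (-4 + 6*(1/4)) = (C + X) + (-4 + 3/2) = (C + X) - 5/2 = -5/2 + C + X)
A = 111155/12352 (A = -1/4 + ((67 + 7) + 1/(-90/117 - 118))/8 = -1/4 + (74 + 1/(-90*1/117 - 118))/8 = -1/4 + (74 + 1/(-10/13 - 118))/8 = -1/4 + (74 + 1/(-1544/13))/8 = -1/4 + (74 - 13/1544)/8 = -1/4 + (1/8)*(114243/1544) = -1/4 + 114243/12352 = 111155/12352 ≈ 8.9989)
I(f(1), 2)*A = (-5/2 + 2 + 0)*(111155/12352) = -1/2*111155/12352 = -111155/24704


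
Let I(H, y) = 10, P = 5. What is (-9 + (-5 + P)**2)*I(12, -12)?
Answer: -90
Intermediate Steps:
(-9 + (-5 + P)**2)*I(12, -12) = (-9 + (-5 + 5)**2)*10 = (-9 + 0**2)*10 = (-9 + 0)*10 = -9*10 = -90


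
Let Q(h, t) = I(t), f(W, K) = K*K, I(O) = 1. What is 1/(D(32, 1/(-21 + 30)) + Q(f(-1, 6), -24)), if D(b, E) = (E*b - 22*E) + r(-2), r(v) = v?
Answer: 9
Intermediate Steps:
D(b, E) = -2 - 22*E + E*b (D(b, E) = (E*b - 22*E) - 2 = (-22*E + E*b) - 2 = -2 - 22*E + E*b)
f(W, K) = K**2
Q(h, t) = 1
1/(D(32, 1/(-21 + 30)) + Q(f(-1, 6), -24)) = 1/((-2 - 22/(-21 + 30) + 32/(-21 + 30)) + 1) = 1/((-2 - 22/9 + 32/9) + 1) = 1/(-8/9 + 1) = 1/(1/9) = 9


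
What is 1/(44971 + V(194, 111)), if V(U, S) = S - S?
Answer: 1/44971 ≈ 2.2237e-5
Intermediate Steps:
V(U, S) = 0
1/(44971 + V(194, 111)) = 1/(44971 + 0) = 1/44971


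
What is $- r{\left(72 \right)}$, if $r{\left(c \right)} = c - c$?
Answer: $0$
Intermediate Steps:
$r{\left(c \right)} = 0$
$- r{\left(72 \right)} = \left(-1\right) 0 = 0$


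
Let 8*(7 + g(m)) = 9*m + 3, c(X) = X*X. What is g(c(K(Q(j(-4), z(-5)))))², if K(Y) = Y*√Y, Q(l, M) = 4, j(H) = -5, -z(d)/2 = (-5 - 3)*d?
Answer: 273529/64 ≈ 4273.9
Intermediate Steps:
z(d) = 16*d (z(d) = -2*(-5 - 3)*d = -(-16)*d = 16*d)
K(Y) = Y^(3/2)
c(X) = X²
g(m) = -53/8 + 9*m/8 (g(m) = -7 + (9*m + 3)/8 = -7 + (3 + 9*m)/8 = -7 + (3/8 + 9*m/8) = -53/8 + 9*m/8)
g(c(K(Q(j(-4), z(-5)))))² = (-53/8 + 9*(4^(3/2))²/8)² = (-53/8 + (9/8)*8²)² = (-53/8 + (9/8)*64)² = (-53/8 + 72)² = (523/8)² = 273529/64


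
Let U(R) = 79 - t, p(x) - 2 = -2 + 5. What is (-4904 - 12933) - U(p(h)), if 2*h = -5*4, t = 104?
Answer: -17812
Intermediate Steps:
h = -10 (h = (-5*4)/2 = (½)*(-20) = -10)
p(x) = 5 (p(x) = 2 + (-2 + 5) = 2 + 3 = 5)
U(R) = -25 (U(R) = 79 - 1*104 = 79 - 104 = -25)
(-4904 - 12933) - U(p(h)) = (-4904 - 12933) - 1*(-25) = -17837 + 25 = -17812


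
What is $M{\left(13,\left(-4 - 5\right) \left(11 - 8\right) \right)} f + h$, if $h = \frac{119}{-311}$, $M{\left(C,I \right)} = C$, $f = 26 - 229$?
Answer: $- \frac{820848}{311} \approx -2639.4$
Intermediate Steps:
$f = -203$ ($f = 26 - 229 = -203$)
$h = - \frac{119}{311}$ ($h = 119 \left(- \frac{1}{311}\right) = - \frac{119}{311} \approx -0.38264$)
$M{\left(13,\left(-4 - 5\right) \left(11 - 8\right) \right)} f + h = 13 \left(-203\right) - \frac{119}{311} = -2639 - \frac{119}{311} = - \frac{820848}{311}$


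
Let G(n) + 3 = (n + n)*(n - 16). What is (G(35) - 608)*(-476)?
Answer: -342244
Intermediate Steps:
G(n) = -3 + 2*n*(-16 + n) (G(n) = -3 + (n + n)*(n - 16) = -3 + (2*n)*(-16 + n) = -3 + 2*n*(-16 + n))
(G(35) - 608)*(-476) = ((-3 - 32*35 + 2*35²) - 608)*(-476) = ((-3 - 1120 + 2*1225) - 608)*(-476) = ((-3 - 1120 + 2450) - 608)*(-476) = (1327 - 608)*(-476) = 719*(-476) = -342244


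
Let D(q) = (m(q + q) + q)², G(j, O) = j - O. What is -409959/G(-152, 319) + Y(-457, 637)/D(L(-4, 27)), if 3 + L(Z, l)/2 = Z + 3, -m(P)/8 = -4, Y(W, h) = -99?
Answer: 8744065/10048 ≈ 870.23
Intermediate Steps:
m(P) = 32 (m(P) = -8*(-4) = 32)
L(Z, l) = 2*Z (L(Z, l) = -6 + 2*(Z + 3) = -6 + 2*(3 + Z) = -6 + (6 + 2*Z) = 2*Z)
D(q) = (32 + q)²
-409959/G(-152, 319) + Y(-457, 637)/D(L(-4, 27)) = -409959/(-152 - 1*319) - 99/(32 + 2*(-4))² = -409959/(-152 - 319) - 99/(32 - 8)² = -409959/(-471) - 99/(24²) = -409959*(-1/471) - 99/576 = 136653/157 - 99*1/576 = 136653/157 - 11/64 = 8744065/10048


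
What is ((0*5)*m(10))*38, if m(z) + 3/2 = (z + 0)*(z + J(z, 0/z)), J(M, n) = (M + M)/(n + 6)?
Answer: 0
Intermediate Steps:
J(M, n) = 2*M/(6 + n) (J(M, n) = (2*M)/(6 + n) = 2*M/(6 + n))
m(z) = -3/2 + 4*z²/3 (m(z) = -3/2 + (z + 0)*(z + 2*z/(6 + 0/z)) = -3/2 + z*(z + 2*z/(6 + 0)) = -3/2 + z*(z + 2*z/6) = -3/2 + z*(z + 2*z*(⅙)) = -3/2 + z*(z + z/3) = -3/2 + z*(4*z/3) = -3/2 + 4*z²/3)
((0*5)*m(10))*38 = ((0*5)*(-3/2 + (4/3)*10²))*38 = (0*(-3/2 + (4/3)*100))*38 = (0*(-3/2 + 400/3))*38 = (0*(791/6))*38 = 0*38 = 0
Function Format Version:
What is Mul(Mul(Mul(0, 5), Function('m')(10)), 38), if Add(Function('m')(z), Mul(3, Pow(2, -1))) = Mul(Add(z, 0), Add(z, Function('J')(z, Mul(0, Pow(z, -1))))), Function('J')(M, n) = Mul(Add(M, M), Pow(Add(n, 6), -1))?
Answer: 0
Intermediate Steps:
Function('J')(M, n) = Mul(2, M, Pow(Add(6, n), -1)) (Function('J')(M, n) = Mul(Mul(2, M), Pow(Add(6, n), -1)) = Mul(2, M, Pow(Add(6, n), -1)))
Function('m')(z) = Add(Rational(-3, 2), Mul(Rational(4, 3), Pow(z, 2))) (Function('m')(z) = Add(Rational(-3, 2), Mul(Add(z, 0), Add(z, Mul(2, z, Pow(Add(6, Mul(0, Pow(z, -1))), -1))))) = Add(Rational(-3, 2), Mul(z, Add(z, Mul(2, z, Pow(Add(6, 0), -1))))) = Add(Rational(-3, 2), Mul(z, Add(z, Mul(2, z, Pow(6, -1))))) = Add(Rational(-3, 2), Mul(z, Add(z, Mul(2, z, Rational(1, 6))))) = Add(Rational(-3, 2), Mul(z, Add(z, Mul(Rational(1, 3), z)))) = Add(Rational(-3, 2), Mul(z, Mul(Rational(4, 3), z))) = Add(Rational(-3, 2), Mul(Rational(4, 3), Pow(z, 2))))
Mul(Mul(Mul(0, 5), Function('m')(10)), 38) = Mul(Mul(Mul(0, 5), Add(Rational(-3, 2), Mul(Rational(4, 3), Pow(10, 2)))), 38) = Mul(Mul(0, Add(Rational(-3, 2), Mul(Rational(4, 3), 100))), 38) = Mul(Mul(0, Add(Rational(-3, 2), Rational(400, 3))), 38) = Mul(Mul(0, Rational(791, 6)), 38) = Mul(0, 38) = 0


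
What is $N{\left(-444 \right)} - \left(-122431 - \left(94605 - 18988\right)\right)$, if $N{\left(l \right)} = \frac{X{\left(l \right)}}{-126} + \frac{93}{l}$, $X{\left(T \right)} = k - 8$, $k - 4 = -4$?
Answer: $\frac{1846598191}{9324} \approx 1.9805 \cdot 10^{5}$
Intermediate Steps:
$k = 0$ ($k = 4 - 4 = 0$)
$X{\left(T \right)} = -8$ ($X{\left(T \right)} = 0 - 8 = -8$)
$N{\left(l \right)} = \frac{4}{63} + \frac{93}{l}$ ($N{\left(l \right)} = - \frac{8}{-126} + \frac{93}{l} = \left(-8\right) \left(- \frac{1}{126}\right) + \frac{93}{l} = \frac{4}{63} + \frac{93}{l}$)
$N{\left(-444 \right)} - \left(-122431 - \left(94605 - 18988\right)\right) = \left(\frac{4}{63} + \frac{93}{-444}\right) - \left(-122431 - \left(94605 - 18988\right)\right) = \left(\frac{4}{63} + 93 \left(- \frac{1}{444}\right)\right) - \left(-122431 - \left(94605 - 18988\right)\right) = \left(\frac{4}{63} - \frac{31}{148}\right) - \left(-122431 - 75617\right) = - \frac{1361}{9324} - \left(-122431 - 75617\right) = - \frac{1361}{9324} - -198048 = - \frac{1361}{9324} + 198048 = \frac{1846598191}{9324}$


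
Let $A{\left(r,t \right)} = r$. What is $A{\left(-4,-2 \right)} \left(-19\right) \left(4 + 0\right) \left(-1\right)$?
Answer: $-304$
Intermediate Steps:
$A{\left(-4,-2 \right)} \left(-19\right) \left(4 + 0\right) \left(-1\right) = \left(-4\right) \left(-19\right) \left(4 + 0\right) \left(-1\right) = 76 \cdot 4 \left(-1\right) = 76 \left(-4\right) = -304$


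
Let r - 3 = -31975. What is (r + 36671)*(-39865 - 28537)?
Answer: -321420998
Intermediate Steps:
r = -31972 (r = 3 - 31975 = -31972)
(r + 36671)*(-39865 - 28537) = (-31972 + 36671)*(-39865 - 28537) = 4699*(-68402) = -321420998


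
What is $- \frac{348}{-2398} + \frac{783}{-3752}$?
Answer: $- \frac{285969}{4498648} \approx -0.063568$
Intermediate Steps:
$- \frac{348}{-2398} + \frac{783}{-3752} = \left(-348\right) \left(- \frac{1}{2398}\right) + 783 \left(- \frac{1}{3752}\right) = \frac{174}{1199} - \frac{783}{3752} = - \frac{285969}{4498648}$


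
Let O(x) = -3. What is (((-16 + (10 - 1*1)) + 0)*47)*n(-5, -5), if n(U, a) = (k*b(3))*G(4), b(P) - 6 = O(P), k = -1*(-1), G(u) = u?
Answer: -3948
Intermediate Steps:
k = 1
b(P) = 3 (b(P) = 6 - 3 = 3)
n(U, a) = 12 (n(U, a) = (1*3)*4 = 3*4 = 12)
(((-16 + (10 - 1*1)) + 0)*47)*n(-5, -5) = (((-16 + (10 - 1*1)) + 0)*47)*12 = (((-16 + (10 - 1)) + 0)*47)*12 = (((-16 + 9) + 0)*47)*12 = ((-7 + 0)*47)*12 = -7*47*12 = -329*12 = -3948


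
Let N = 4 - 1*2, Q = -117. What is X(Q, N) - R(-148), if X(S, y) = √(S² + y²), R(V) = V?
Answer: 148 + √13693 ≈ 265.02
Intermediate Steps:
N = 2 (N = 4 - 2 = 2)
X(Q, N) - R(-148) = √((-117)² + 2²) - 1*(-148) = √(13689 + 4) + 148 = √13693 + 148 = 148 + √13693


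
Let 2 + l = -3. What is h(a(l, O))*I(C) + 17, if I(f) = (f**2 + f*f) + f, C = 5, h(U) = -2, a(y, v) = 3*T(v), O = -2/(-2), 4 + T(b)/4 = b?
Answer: -93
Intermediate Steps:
l = -5 (l = -2 - 3 = -5)
T(b) = -16 + 4*b
O = 1 (O = -2*(-1/2) = 1)
a(y, v) = -48 + 12*v (a(y, v) = 3*(-16 + 4*v) = -48 + 12*v)
I(f) = f + 2*f**2 (I(f) = (f**2 + f**2) + f = 2*f**2 + f = f + 2*f**2)
h(a(l, O))*I(C) + 17 = -10*(1 + 2*5) + 17 = -10*(1 + 10) + 17 = -10*11 + 17 = -2*55 + 17 = -110 + 17 = -93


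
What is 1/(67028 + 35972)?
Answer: 1/103000 ≈ 9.7087e-6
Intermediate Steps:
1/(67028 + 35972) = 1/103000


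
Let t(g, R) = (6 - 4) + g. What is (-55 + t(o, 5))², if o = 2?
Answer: 2601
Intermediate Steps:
t(g, R) = 2 + g
(-55 + t(o, 5))² = (-55 + (2 + 2))² = (-55 + 4)² = (-51)² = 2601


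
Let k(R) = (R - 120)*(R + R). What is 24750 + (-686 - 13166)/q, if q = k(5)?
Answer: 14238176/575 ≈ 24762.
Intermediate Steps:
k(R) = 2*R*(-120 + R) (k(R) = (-120 + R)*(2*R) = 2*R*(-120 + R))
q = -1150 (q = 2*5*(-120 + 5) = 2*5*(-115) = -1150)
24750 + (-686 - 13166)/q = 24750 + (-686 - 13166)/(-1150) = 24750 - 13852*(-1/1150) = 24750 + 6926/575 = 14238176/575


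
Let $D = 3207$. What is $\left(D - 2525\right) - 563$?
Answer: $119$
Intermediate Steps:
$\left(D - 2525\right) - 563 = \left(3207 - 2525\right) - 563 = 682 - 563 = 119$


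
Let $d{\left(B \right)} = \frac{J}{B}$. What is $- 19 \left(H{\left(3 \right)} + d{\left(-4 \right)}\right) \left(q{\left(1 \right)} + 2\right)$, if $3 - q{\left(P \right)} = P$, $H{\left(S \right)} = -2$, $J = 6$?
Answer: $266$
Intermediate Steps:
$q{\left(P \right)} = 3 - P$
$d{\left(B \right)} = \frac{6}{B}$
$- 19 \left(H{\left(3 \right)} + d{\left(-4 \right)}\right) \left(q{\left(1 \right)} + 2\right) = - 19 \left(-2 + \frac{6}{-4}\right) \left(\left(3 - 1\right) + 2\right) = - 19 \left(-2 + 6 \left(- \frac{1}{4}\right)\right) \left(\left(3 - 1\right) + 2\right) = - 19 \left(-2 - \frac{3}{2}\right) \left(2 + 2\right) = - 19 \left(\left(- \frac{7}{2}\right) 4\right) = \left(-19\right) \left(-14\right) = 266$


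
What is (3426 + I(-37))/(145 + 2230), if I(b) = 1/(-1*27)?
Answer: 92501/64125 ≈ 1.4425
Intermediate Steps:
I(b) = -1/27 (I(b) = 1/(-27) = -1/27)
(3426 + I(-37))/(145 + 2230) = (3426 - 1/27)/(145 + 2230) = (92501/27)/2375 = (92501/27)*(1/2375) = 92501/64125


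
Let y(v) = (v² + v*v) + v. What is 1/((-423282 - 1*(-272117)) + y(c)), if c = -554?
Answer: 1/462113 ≈ 2.1640e-6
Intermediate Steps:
y(v) = v + 2*v² (y(v) = (v² + v²) + v = 2*v² + v = v + 2*v²)
1/((-423282 - 1*(-272117)) + y(c)) = 1/((-423282 - 1*(-272117)) - 554*(1 + 2*(-554))) = 1/((-423282 + 272117) - 554*(1 - 1108)) = 1/(-151165 - 554*(-1107)) = 1/(-151165 + 613278) = 1/462113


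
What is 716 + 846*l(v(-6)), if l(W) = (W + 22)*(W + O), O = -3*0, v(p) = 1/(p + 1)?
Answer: -74314/25 ≈ -2972.6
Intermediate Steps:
v(p) = 1/(1 + p)
O = 0
l(W) = W*(22 + W) (l(W) = (W + 22)*(W + 0) = (22 + W)*W = W*(22 + W))
716 + 846*l(v(-6)) = 716 + 846*((22 + 1/(1 - 6))/(1 - 6)) = 716 + 846*((22 + 1/(-5))/(-5)) = 716 + 846*(-(22 - ⅕)/5) = 716 + 846*(-⅕*109/5) = 716 + 846*(-109/25) = 716 - 92214/25 = -74314/25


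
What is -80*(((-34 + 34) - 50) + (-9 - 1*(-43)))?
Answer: 1280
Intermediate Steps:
-80*(((-34 + 34) - 50) + (-9 - 1*(-43))) = -80*((0 - 50) + (-9 + 43)) = -80*(-50 + 34) = -80*(-16) = 1280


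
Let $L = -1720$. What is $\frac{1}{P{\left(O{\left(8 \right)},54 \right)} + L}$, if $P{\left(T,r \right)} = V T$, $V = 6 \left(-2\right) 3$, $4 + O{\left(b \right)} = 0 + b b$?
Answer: $- \frac{1}{3880} \approx -0.00025773$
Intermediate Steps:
$O{\left(b \right)} = -4 + b^{2}$ ($O{\left(b \right)} = -4 + \left(0 + b b\right) = -4 + \left(0 + b^{2}\right) = -4 + b^{2}$)
$V = -36$ ($V = \left(-12\right) 3 = -36$)
$P{\left(T,r \right)} = - 36 T$
$\frac{1}{P{\left(O{\left(8 \right)},54 \right)} + L} = \frac{1}{- 36 \left(-4 + 8^{2}\right) - 1720} = \frac{1}{- 36 \left(-4 + 64\right) - 1720} = \frac{1}{\left(-36\right) 60 - 1720} = \frac{1}{-2160 - 1720} = \frac{1}{-3880} = - \frac{1}{3880}$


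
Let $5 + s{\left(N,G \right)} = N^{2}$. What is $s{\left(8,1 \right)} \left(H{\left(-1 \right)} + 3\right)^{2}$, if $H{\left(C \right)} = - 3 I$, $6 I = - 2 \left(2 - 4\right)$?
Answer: $59$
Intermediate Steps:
$s{\left(N,G \right)} = -5 + N^{2}$
$I = \frac{2}{3}$ ($I = \frac{\left(-2\right) \left(2 - 4\right)}{6} = \frac{\left(-2\right) \left(-2\right)}{6} = \frac{1}{6} \cdot 4 = \frac{2}{3} \approx 0.66667$)
$H{\left(C \right)} = -2$ ($H{\left(C \right)} = \left(-3\right) \frac{2}{3} = -2$)
$s{\left(8,1 \right)} \left(H{\left(-1 \right)} + 3\right)^{2} = \left(-5 + 8^{2}\right) \left(-2 + 3\right)^{2} = \left(-5 + 64\right) 1^{2} = 59 \cdot 1 = 59$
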